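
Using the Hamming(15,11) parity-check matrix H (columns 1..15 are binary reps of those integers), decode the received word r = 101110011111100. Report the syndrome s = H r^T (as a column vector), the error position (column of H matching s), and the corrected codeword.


s = (0, 0, 1, 0)^T, error position = 2, corrected codeword c = 111110011111100

Compute s = H r^T mod 2 one row at a time:
  s_1 = 1 + 1 + 1 + 1 + 1 + 1 + 0 + 0 = 6 ≡ 0 (mod 2).
  s_2 = 1 + 1 + 0 + 0 + 1 + 1 + 0 + 0 = 4 ≡ 0 (mod 2).
  s_3 = 0 + 1 + 0 + 0 + 1 + 1 + 0 + 0 = 3 ≡ 1 (mod 2).
  s_4 = 1 + 1 + 1 + 0 + 1 + 1 + 1 + 0 = 6 ≡ 0 (mod 2).
s = (0, 0, 1, 0)^T — this equals column 2 of H (binary 0010), so error is at position 2.
Correct: flip bit 2 of r = 101110011111100 to get c = 111110011111100.


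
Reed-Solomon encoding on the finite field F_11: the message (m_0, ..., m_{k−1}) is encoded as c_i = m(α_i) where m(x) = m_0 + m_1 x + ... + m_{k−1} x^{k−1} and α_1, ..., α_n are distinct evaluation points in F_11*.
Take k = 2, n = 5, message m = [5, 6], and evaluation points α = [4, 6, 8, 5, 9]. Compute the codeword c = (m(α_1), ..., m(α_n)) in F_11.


c = [7, 8, 9, 2, 4]

Message polynomial: m(x) = 5 + 6·x (mod 11).
For each evaluation point α_i, compute m(α_i) mod 11:
  α_1 = 4: Horner steps 6 → 7, so m(4) = 7.
  α_2 = 6: Horner steps 6 → 8, so m(6) = 8.
  α_3 = 8: Horner steps 6 → 9, so m(8) = 9.
  α_4 = 5: Horner steps 6 → 2, so m(5) = 2.
  α_5 = 9: Horner steps 6 → 4, so m(9) = 4.
Codeword c = [7, 8, 9, 2, 4] ∈ F_11^5.


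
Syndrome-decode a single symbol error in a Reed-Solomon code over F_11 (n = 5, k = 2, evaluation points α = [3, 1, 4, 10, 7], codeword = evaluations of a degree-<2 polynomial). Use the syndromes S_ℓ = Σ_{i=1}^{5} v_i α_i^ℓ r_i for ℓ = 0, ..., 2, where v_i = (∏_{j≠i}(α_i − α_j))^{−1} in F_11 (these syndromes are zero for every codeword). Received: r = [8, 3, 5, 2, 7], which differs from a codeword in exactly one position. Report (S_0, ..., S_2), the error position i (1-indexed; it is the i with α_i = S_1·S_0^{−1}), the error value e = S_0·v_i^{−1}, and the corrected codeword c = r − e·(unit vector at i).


S = (4, 7, 4), error at position 4, error magnitude e = 4, c = [8, 3, 5, 9, 7].

Step 1: column multipliers v_i = (∏_{j≠i}(α_i − α_j))^{−1} mod 11.
  i = 1 (α = 3): (3−1)(3−4)(3−10)(3−7) = 2·(−1)·(−7)·(−4) = −56 ≡ 10, so v_1 = 10^{−1} = 10 (mod 11).
  i = 2 (α = 1): (1−3)(1−4)(1−10)(1−7) = (−2)·(−3)·(−9)·(−6) = 324 ≡ 5, so v_2 = 5^{−1} = 9 (mod 11).
  i = 3 (α = 4): (4−3)(4−1)(4−10)(4−7) = 1·3·(−6)·(−3) = 54 ≡ 10, so v_3 = 10^{−1} = 10 (mod 11).
  i = 4 (α = 10): (10−3)(10−1)(10−4)(10−7) = 7·9·6·3 = 1134 ≡ 1, so v_4 = 1^{−1} = 1 (mod 11).
  i = 5 (α = 7): (7−3)(7−1)(7−4)(7−10) = 4·6·3·(−3) = −216 ≡ 4, so v_5 = 4^{−1} = 3 (mod 11).
  v = [10, 9, 10, 1, 3].
Step 2: syndromes of r = [8, 3, 5, 2, 7] (all sums mod 11).
  S_0 = Σ v_i r_i = 10·8 + 9·3 + 10·5 + 1·2 + 3·7 = 180 ≡ 4.
  S_1 = Σ v_i α_i r_i = 10·3·8 + 9·1·3 + 10·4·5 + 1·10·2 + 3·7·7 = 634 ≡ 7.
  α_i^2 mod 11 = [9, 1, 5, 1, 5].
  S_2 = Σ v_i α_i^2 r_i = 10·9·8 + 9·1·3 + 10·5·5 + 1·1·2 + 3·5·7 = 1104 ≡ 4.
  S = (4, 7, 4) ≠ 0, so r is not a codeword (an error is present).
Step 3: locate the error. For a single error e at position i, S_ℓ = v_i·e·α_i^ℓ, so α_err = S_1/S_0.
  S_0^{−1} = 4^{−1} = 3 (mod 11), so α_err = 7·3 = 21 ≡ 10 = α_4. Error position i = 4.
  Consistency check: S_2/S_1 = 4·8 = 32 ≡ 10 = α_err ✓ (single-error assumption holds).
Step 4: error magnitude e = S_0/v_4 = S_0·∏_{j≠4}(α_4 − α_j) = 4·1 = 4 ≡ 4 (mod 11).
Step 5: correct position 4: c_4 = r_4 − e = 2 − 4 ≡ 9 (mod 11). Hence c = [8, 3, 5, 9, 7].
  Check: interpolating c through the α_i gives m(x) = 6 + 8·x (degree < 2) with m(α_i) = c_i for every i, so c is indeed a codeword.


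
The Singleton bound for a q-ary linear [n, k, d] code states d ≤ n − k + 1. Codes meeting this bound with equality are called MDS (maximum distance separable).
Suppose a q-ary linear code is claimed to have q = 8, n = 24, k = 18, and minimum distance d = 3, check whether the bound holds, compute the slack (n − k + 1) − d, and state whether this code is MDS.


Singleton RHS = n − k + 1 = 7, slack = 4, bound satisfied, not MDS.

Singleton bound: d ≤ n − k + 1.
Here n = 24, k = 18, so n − k + 1 = 7.
Given d = 3, check d ≤ 7: YES.
Slack = (n − k + 1) − d = 4.
The code is NOT MDS (slack = 4 > 0).
Description: the claimed parameters are [24, 18, 3]_8; such a code would be non-MDS.


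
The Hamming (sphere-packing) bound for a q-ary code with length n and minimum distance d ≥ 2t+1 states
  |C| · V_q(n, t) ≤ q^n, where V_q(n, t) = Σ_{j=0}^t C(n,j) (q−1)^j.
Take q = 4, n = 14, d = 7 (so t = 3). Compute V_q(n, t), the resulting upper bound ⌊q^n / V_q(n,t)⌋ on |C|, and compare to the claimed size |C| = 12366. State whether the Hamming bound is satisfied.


V_q(n, t) = 10690, q^n = 268435456, Hamming bound = 25110, |C| = 12366 ≤ bound (satisfied).

Step 1: Compute V_q(n, t) = Σ_{j=0}^3 C(n, j) (q−1)^j.
  j = 0: C(14,0)·(3)^0 = 1·1 = 1.
  j = 1: C(14,1)·(3)^1 = 14·3 = 42.
  j = 2: C(14,2)·(3)^2 = 91·9 = 819.
  j = 3: C(14,3)·(3)^3 = 364·27 = 9828.
  V_q(n, t) = 1 + 42 + 819 + 9828 = 10690.
Step 2: q^n = 4^14 = 268435456.
Step 3: Hamming bound ⌊q^n / V_q(n,t)⌋ = ⌊268435456/10690⌋ = 25110.
Step 4: Compare |C| = 12366 to 25110: satisfied.
The claimed |C| lies below the Hamming bound.


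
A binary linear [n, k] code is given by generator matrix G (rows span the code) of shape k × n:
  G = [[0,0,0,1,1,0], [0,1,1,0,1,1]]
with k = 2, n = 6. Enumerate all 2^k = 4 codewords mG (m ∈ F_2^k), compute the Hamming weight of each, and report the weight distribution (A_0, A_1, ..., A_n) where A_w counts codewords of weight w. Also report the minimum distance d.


Weight distribution: A_0 = 1, A_2 = 1, A_4 = 2. Minimum distance d = 2.

Enumerate all 2^2 = 4 messages m ∈ F_2^2.
For each, compute codeword c = mG in F_2^6, then tally its weight.
  m = 00 → c = 000000, weight = 0.
  m = 10 → c = 000110, weight = 2.
  m = 01 → c = 011011, weight = 4.
  m = 11 → c = 011101, weight = 4.
Tally weights:
  weight 0: 1 codewords.
  weight 2: 1 codewords.
  weight 4: 2 codewords.
Minimum distance d = smallest w > 0 with A_w > 0 = 2.
Sanity: Σ A_w = 4 = 2^2 = 4 ✓.


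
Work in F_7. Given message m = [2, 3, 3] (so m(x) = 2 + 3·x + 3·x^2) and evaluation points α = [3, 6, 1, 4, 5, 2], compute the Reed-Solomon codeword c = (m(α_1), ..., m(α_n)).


c = [3, 2, 1, 6, 1, 6]

Message polynomial: m(x) = 2 + 3·x + 3·x^2 (mod 7).
For each evaluation point α_i, compute m(α_i) mod 7:
  α_1 = 3: Horner steps 3 → 5 → 3, so m(3) = 3.
  α_2 = 6: Horner steps 3 → 0 → 2, so m(6) = 2.
  α_3 = 1: Horner steps 3 → 6 → 1, so m(1) = 1.
  α_4 = 4: Horner steps 3 → 1 → 6, so m(4) = 6.
  α_5 = 5: Horner steps 3 → 4 → 1, so m(5) = 1.
  α_6 = 2: Horner steps 3 → 2 → 6, so m(2) = 6.
Codeword c = [3, 2, 1, 6, 1, 6] ∈ F_7^6.


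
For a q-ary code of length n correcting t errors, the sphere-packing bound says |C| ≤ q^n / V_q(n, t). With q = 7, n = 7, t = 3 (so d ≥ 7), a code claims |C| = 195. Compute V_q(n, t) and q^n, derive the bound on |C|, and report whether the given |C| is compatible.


V_q(n, t) = 8359, q^n = 823543, Hamming bound = 98, |C| = 195 > bound (violated).

Step 1: Compute V_q(n, t) = Σ_{j=0}^3 C(n, j) (q−1)^j.
  j = 0: C(7,0)·(6)^0 = 1·1 = 1.
  j = 1: C(7,1)·(6)^1 = 7·6 = 42.
  j = 2: C(7,2)·(6)^2 = 21·36 = 756.
  j = 3: C(7,3)·(6)^3 = 35·216 = 7560.
  V_q(n, t) = 1 + 42 + 756 + 7560 = 8359.
Step 2: q^n = 7^7 = 823543.
Step 3: Hamming bound ⌊q^n / V_q(n,t)⌋ = ⌊823543/8359⌋ = 98.
Step 4: Compare |C| = 195 to 98: violated.
The claimed |C| lies above the Hamming bound, so no 7-ary code of length 7 with d ≥ 7 can have 195 codewords.


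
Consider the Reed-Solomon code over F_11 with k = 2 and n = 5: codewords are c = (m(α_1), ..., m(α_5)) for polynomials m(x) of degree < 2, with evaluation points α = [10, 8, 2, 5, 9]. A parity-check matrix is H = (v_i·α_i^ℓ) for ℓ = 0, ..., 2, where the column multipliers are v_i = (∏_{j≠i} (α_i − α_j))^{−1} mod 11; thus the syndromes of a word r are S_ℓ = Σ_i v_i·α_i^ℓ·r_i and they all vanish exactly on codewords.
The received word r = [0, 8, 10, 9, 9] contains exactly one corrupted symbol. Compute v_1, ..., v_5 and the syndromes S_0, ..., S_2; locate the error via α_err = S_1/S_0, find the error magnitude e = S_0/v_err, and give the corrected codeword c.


S = (1, 9, 4), error at position 5, error magnitude e = 5, c = [0, 8, 10, 9, 4].

Step 1: column multipliers v_i = (∏_{j≠i}(α_i − α_j))^{−1} mod 11.
  i = 1 (α = 10): (10−8)(10−2)(10−5)(10−9) = 2·8·5·1 = 80 ≡ 3, so v_1 = 3^{−1} = 4 (mod 11).
  i = 2 (α = 8): (8−10)(8−2)(8−5)(8−9) = (−2)·6·3·(−1) = 36 ≡ 3, so v_2 = 3^{−1} = 4 (mod 11).
  i = 3 (α = 2): (2−10)(2−8)(2−5)(2−9) = (−8)·(−6)·(−3)·(−7) = 1008 ≡ 7, so v_3 = 7^{−1} = 8 (mod 11).
  i = 4 (α = 5): (5−10)(5−8)(5−2)(5−9) = (−5)·(−3)·3·(−4) = −180 ≡ 7, so v_4 = 7^{−1} = 8 (mod 11).
  i = 5 (α = 9): (9−10)(9−8)(9−2)(9−5) = (−1)·1·7·4 = −28 ≡ 5, so v_5 = 5^{−1} = 9 (mod 11).
  v = [4, 4, 8, 8, 9].
Step 2: syndromes of r = [0, 8, 10, 9, 9] (all sums mod 11).
  S_0 = Σ v_i r_i = 4·0 + 4·8 + 8·10 + 8·9 + 9·9 = 265 ≡ 1.
  S_1 = Σ v_i α_i r_i = 4·10·0 + 4·8·8 + 8·2·10 + 8·5·9 + 9·9·9 = 1505 ≡ 9.
  α_i^2 mod 11 = [1, 9, 4, 3, 4].
  S_2 = Σ v_i α_i^2 r_i = 4·1·0 + 4·9·8 + 8·4·10 + 8·3·9 + 9·4·9 = 1148 ≡ 4.
  S = (1, 9, 4) ≠ 0, so r is not a codeword (an error is present).
Step 3: locate the error. For a single error e at position i, S_ℓ = v_i·e·α_i^ℓ, so α_err = S_1/S_0.
  S_0^{−1} = 1^{−1} = 1 (mod 11), so α_err = 9·1 = 9 ≡ 9 = α_5. Error position i = 5.
  Consistency check: S_2/S_1 = 4·5 = 20 ≡ 9 = α_err ✓ (single-error assumption holds).
Step 4: error magnitude e = S_0/v_5 = S_0·∏_{j≠5}(α_5 − α_j) = 1·5 = 5 ≡ 5 (mod 11).
Step 5: correct position 5: c_5 = r_5 − e = 9 − 5 ≡ 4 (mod 11). Hence c = [0, 8, 10, 9, 4].
  Check: interpolating c through the α_i gives m(x) = 7 + 7·x (degree < 2) with m(α_i) = c_i for every i, so c is indeed a codeword.


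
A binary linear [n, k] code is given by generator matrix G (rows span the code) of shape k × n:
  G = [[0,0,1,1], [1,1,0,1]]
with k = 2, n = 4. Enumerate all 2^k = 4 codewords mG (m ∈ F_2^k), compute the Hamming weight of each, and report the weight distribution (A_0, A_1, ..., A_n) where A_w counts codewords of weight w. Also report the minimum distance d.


Weight distribution: A_0 = 1, A_2 = 1, A_3 = 2. Minimum distance d = 2.

Enumerate all 2^2 = 4 messages m ∈ F_2^2.
For each, compute codeword c = mG in F_2^4, then tally its weight.
  m = 00 → c = 0000, weight = 0.
  m = 10 → c = 0011, weight = 2.
  m = 01 → c = 1101, weight = 3.
  m = 11 → c = 1110, weight = 3.
Tally weights:
  weight 0: 1 codewords.
  weight 2: 1 codewords.
  weight 3: 2 codewords.
Minimum distance d = smallest w > 0 with A_w > 0 = 2.
Sanity: Σ A_w = 4 = 2^2 = 4 ✓.


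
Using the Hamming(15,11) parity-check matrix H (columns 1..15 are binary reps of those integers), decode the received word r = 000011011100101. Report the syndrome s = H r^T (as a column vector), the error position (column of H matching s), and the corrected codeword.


s = (1, 0, 1, 0)^T, error position = 10, corrected codeword c = 000011011000101

Compute s = H r^T mod 2 one row at a time:
  s_1 = 1 + 1 + 1 + 0 + 0 + 1 + 0 + 1 = 5 ≡ 1 (mod 2).
  s_2 = 0 + 1 + 1 + 0 + 0 + 1 + 0 + 1 = 4 ≡ 0 (mod 2).
  s_3 = 0 + 0 + 1 + 0 + 1 + 0 + 0 + 1 = 3 ≡ 1 (mod 2).
  s_4 = 0 + 0 + 1 + 0 + 1 + 0 + 1 + 1 = 4 ≡ 0 (mod 2).
s = (1, 0, 1, 0)^T — this equals column 10 of H (binary 1010), so error is at position 10.
Correct: flip bit 10 of r = 000011011100101 to get c = 000011011000101.


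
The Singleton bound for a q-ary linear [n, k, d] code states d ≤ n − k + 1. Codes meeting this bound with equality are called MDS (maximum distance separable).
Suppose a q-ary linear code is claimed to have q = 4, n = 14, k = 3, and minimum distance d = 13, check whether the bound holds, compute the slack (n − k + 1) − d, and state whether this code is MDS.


Singleton RHS = n − k + 1 = 12, slack = -1, bound violated (no such code; not MDS).

Singleton bound: d ≤ n − k + 1.
Here n = 14, k = 3, so n − k + 1 = 12.
Given d = 13, check d ≤ 12: NO.
Slack = (n − k + 1) − d = -1.
The slack is negative: d = 13 exceeds n − k + 1 = 12 by 1, so the Singleton bound is violated and no linear [14, 3, 13]_4 code can exist. In particular it is not MDS (MDS requires d = n − k + 1 exactly).
Description: the claimed parameters are [14, 3, 13]_4; such a code would be impossible (violates the Singleton bound).


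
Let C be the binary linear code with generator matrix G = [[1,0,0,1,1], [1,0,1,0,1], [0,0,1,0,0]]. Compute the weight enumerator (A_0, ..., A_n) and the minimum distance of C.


Weight distribution: A_0 = 1, A_1 = 2, A_2 = 2, A_3 = 2, A_4 = 1. Minimum distance d = 1.

Enumerate all 2^3 = 8 messages m ∈ F_2^3.
For each, compute codeword c = mG in F_2^5, then tally its weight.
  m = 000 → c = 00000, weight = 0.
  m = 100 → c = 10011, weight = 3.
  m = 010 → c = 10101, weight = 3.
  m = 110 → c = 00110, weight = 2.
  m = 001 → c = 00100, weight = 1.
  m = 101 → c = 10111, weight = 4.
  m = 011 → c = 10001, weight = 2.
  m = 111 → c = 00010, weight = 1.
Tally weights:
  weight 0: 1 codewords.
  weight 1: 2 codewords.
  weight 2: 2 codewords.
  weight 3: 2 codewords.
  weight 4: 1 codewords.
Minimum distance d = smallest w > 0 with A_w > 0 = 1.
Sanity: Σ A_w = 8 = 2^3 = 8 ✓.


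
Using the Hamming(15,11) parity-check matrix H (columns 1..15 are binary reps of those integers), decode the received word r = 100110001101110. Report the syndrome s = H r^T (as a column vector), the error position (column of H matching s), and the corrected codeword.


s = (1, 1, 0, 0)^T, error position = 12, corrected codeword c = 100110001100110

Compute s = H r^T mod 2 one row at a time:
  s_1 = 0 + 1 + 1 + 0 + 1 + 1 + 1 + 0 = 5 ≡ 1 (mod 2).
  s_2 = 1 + 1 + 0 + 0 + 1 + 1 + 1 + 0 = 5 ≡ 1 (mod 2).
  s_3 = 0 + 0 + 0 + 0 + 1 + 0 + 1 + 0 = 2 ≡ 0 (mod 2).
  s_4 = 1 + 0 + 1 + 0 + 1 + 0 + 1 + 0 = 4 ≡ 0 (mod 2).
s = (1, 1, 0, 0)^T — this equals column 12 of H (binary 1100), so error is at position 12.
Correct: flip bit 12 of r = 100110001101110 to get c = 100110001100110.


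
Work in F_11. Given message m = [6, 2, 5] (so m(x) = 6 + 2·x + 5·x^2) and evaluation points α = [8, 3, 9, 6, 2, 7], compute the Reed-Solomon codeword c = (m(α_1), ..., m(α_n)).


c = [1, 2, 0, 0, 8, 1]

Message polynomial: m(x) = 6 + 2·x + 5·x^2 (mod 11).
For each evaluation point α_i, compute m(α_i) mod 11:
  α_1 = 8: Horner steps 5 → 9 → 1, so m(8) = 1.
  α_2 = 3: Horner steps 5 → 6 → 2, so m(3) = 2.
  α_3 = 9: Horner steps 5 → 3 → 0, so m(9) = 0.
  α_4 = 6: Horner steps 5 → 10 → 0, so m(6) = 0.
  α_5 = 2: Horner steps 5 → 1 → 8, so m(2) = 8.
  α_6 = 7: Horner steps 5 → 4 → 1, so m(7) = 1.
Codeword c = [1, 2, 0, 0, 8, 1] ∈ F_11^6.


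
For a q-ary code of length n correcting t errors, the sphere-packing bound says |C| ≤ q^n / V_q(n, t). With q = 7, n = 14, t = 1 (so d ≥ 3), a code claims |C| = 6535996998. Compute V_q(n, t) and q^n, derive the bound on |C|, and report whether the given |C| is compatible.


V_q(n, t) = 85, q^n = 678223072849, Hamming bound = 7979094974, |C| = 6535996998 ≤ bound (satisfied).

Step 1: Compute V_q(n, t) = Σ_{j=0}^1 C(n, j) (q−1)^j.
  j = 0: C(14,0)·(6)^0 = 1·1 = 1.
  j = 1: C(14,1)·(6)^1 = 14·6 = 84.
  V_q(n, t) = 1 + 84 = 85.
Step 2: q^n = 7^14 = 678223072849.
Step 3: Hamming bound ⌊q^n / V_q(n,t)⌋ = ⌊678223072849/85⌋ = 7979094974.
Step 4: Compare |C| = 6535996998 to 7979094974: satisfied.
The claimed |C| lies below the Hamming bound.


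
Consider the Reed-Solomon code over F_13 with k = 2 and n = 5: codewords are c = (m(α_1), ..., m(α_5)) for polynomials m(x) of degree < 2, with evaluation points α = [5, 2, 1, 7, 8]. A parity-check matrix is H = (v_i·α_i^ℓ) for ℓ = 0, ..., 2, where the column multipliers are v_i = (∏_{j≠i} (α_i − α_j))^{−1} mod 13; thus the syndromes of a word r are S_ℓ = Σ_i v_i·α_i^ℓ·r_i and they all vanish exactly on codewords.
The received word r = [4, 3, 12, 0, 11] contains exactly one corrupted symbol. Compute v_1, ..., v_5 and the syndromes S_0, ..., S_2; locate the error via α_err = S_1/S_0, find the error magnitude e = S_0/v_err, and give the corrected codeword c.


S = (6, 12, 11), error at position 2, error magnitude e = 6, c = [4, 10, 12, 0, 11].

Step 1: column multipliers v_i = (∏_{j≠i}(α_i − α_j))^{−1} mod 13.
  i = 1 (α = 5): (5−2)(5−1)(5−7)(5−8) = 3·4·(−2)·(−3) = 72 ≡ 7, so v_1 = 7^{−1} = 2 (mod 13).
  i = 2 (α = 2): (2−5)(2−1)(2−7)(2−8) = (−3)·1·(−5)·(−6) = −90 ≡ 1, so v_2 = 1^{−1} = 1 (mod 13).
  i = 3 (α = 1): (1−5)(1−2)(1−7)(1−8) = (−4)·(−1)·(−6)·(−7) = 168 ≡ 12, so v_3 = 12^{−1} = 12 (mod 13).
  i = 4 (α = 7): (7−5)(7−2)(7−1)(7−8) = 2·5·6·(−1) = −60 ≡ 5, so v_4 = 5^{−1} = 8 (mod 13).
  i = 5 (α = 8): (8−5)(8−2)(8−1)(8−7) = 3·6·7·1 = 126 ≡ 9, so v_5 = 9^{−1} = 3 (mod 13).
  v = [2, 1, 12, 8, 3].
Step 2: syndromes of r = [4, 3, 12, 0, 11] (all sums mod 13).
  S_0 = Σ v_i r_i = 2·4 + 1·3 + 12·12 + 8·0 + 3·11 = 188 ≡ 6.
  S_1 = Σ v_i α_i r_i = 2·5·4 + 1·2·3 + 12·1·12 + 8·7·0 + 3·8·11 = 454 ≡ 12.
  α_i^2 mod 13 = [12, 4, 1, 10, 12].
  S_2 = Σ v_i α_i^2 r_i = 2·12·4 + 1·4·3 + 12·1·12 + 8·10·0 + 3·12·11 = 648 ≡ 11.
  S = (6, 12, 11) ≠ 0, so r is not a codeword (an error is present).
Step 3: locate the error. For a single error e at position i, S_ℓ = v_i·e·α_i^ℓ, so α_err = S_1/S_0.
  S_0^{−1} = 6^{−1} = 11 (mod 13), so α_err = 12·11 = 132 ≡ 2 = α_2. Error position i = 2.
  Consistency check: S_2/S_1 = 11·12 = 132 ≡ 2 = α_err ✓ (single-error assumption holds).
Step 4: error magnitude e = S_0/v_2 = S_0·∏_{j≠2}(α_2 − α_j) = 6·1 = 6 ≡ 6 (mod 13).
Step 5: correct position 2: c_2 = r_2 − e = 3 − 6 ≡ 10 (mod 13). Hence c = [4, 10, 12, 0, 11].
  Check: interpolating c through the α_i gives m(x) = 1 + 11·x (degree < 2) with m(α_i) = c_i for every i, so c is indeed a codeword.


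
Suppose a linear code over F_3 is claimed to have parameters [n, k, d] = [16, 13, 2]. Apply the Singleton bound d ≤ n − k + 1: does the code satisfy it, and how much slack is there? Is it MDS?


Singleton RHS = n − k + 1 = 4, slack = 2, bound satisfied, not MDS.

Singleton bound: d ≤ n − k + 1.
Here n = 16, k = 13, so n − k + 1 = 4.
Given d = 2, check d ≤ 4: YES.
Slack = (n − k + 1) − d = 2.
The code is NOT MDS (slack = 2 > 0).
Description: the claimed parameters are [16, 13, 2]_3; such a code would be non-MDS.


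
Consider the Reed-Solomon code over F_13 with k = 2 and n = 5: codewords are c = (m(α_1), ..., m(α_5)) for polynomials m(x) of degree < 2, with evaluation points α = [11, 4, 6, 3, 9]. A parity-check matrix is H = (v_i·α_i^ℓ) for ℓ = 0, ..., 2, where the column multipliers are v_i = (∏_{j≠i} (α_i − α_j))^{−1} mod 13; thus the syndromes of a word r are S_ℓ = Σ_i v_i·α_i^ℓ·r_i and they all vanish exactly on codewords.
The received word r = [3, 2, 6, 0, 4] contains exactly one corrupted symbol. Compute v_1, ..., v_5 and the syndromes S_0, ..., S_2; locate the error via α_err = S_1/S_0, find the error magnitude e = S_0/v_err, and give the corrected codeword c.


S = (9, 3, 1), error at position 5, error magnitude e = 5, c = [3, 2, 6, 0, 12].

Step 1: column multipliers v_i = (∏_{j≠i}(α_i − α_j))^{−1} mod 13.
  i = 1 (α = 11): (11−4)(11−6)(11−3)(11−9) = 7·5·8·2 = 560 ≡ 1, so v_1 = 1^{−1} = 1 (mod 13).
  i = 2 (α = 4): (4−11)(4−6)(4−3)(4−9) = (−7)·(−2)·1·(−5) = −70 ≡ 8, so v_2 = 8^{−1} = 5 (mod 13).
  i = 3 (α = 6): (6−11)(6−4)(6−3)(6−9) = (−5)·2·3·(−3) = 90 ≡ 12, so v_3 = 12^{−1} = 12 (mod 13).
  i = 4 (α = 3): (3−11)(3−4)(3−6)(3−9) = (−8)·(−1)·(−3)·(−6) = 144 ≡ 1, so v_4 = 1^{−1} = 1 (mod 13).
  i = 5 (α = 9): (9−11)(9−4)(9−6)(9−3) = (−2)·5·3·6 = −180 ≡ 2, so v_5 = 2^{−1} = 7 (mod 13).
  v = [1, 5, 12, 1, 7].
Step 2: syndromes of r = [3, 2, 6, 0, 4] (all sums mod 13).
  S_0 = Σ v_i r_i = 1·3 + 5·2 + 12·6 + 1·0 + 7·4 = 113 ≡ 9.
  S_1 = Σ v_i α_i r_i = 1·11·3 + 5·4·2 + 12·6·6 + 1·3·0 + 7·9·4 = 757 ≡ 3.
  α_i^2 mod 13 = [4, 3, 10, 9, 3].
  S_2 = Σ v_i α_i^2 r_i = 1·4·3 + 5·3·2 + 12·10·6 + 1·9·0 + 7·3·4 = 846 ≡ 1.
  S = (9, 3, 1) ≠ 0, so r is not a codeword (an error is present).
Step 3: locate the error. For a single error e at position i, S_ℓ = v_i·e·α_i^ℓ, so α_err = S_1/S_0.
  S_0^{−1} = 9^{−1} = 3 (mod 13), so α_err = 3·3 = 9 ≡ 9 = α_5. Error position i = 5.
  Consistency check: S_2/S_1 = 1·9 = 9 ≡ 9 = α_err ✓ (single-error assumption holds).
Step 4: error magnitude e = S_0/v_5 = S_0·∏_{j≠5}(α_5 − α_j) = 9·2 = 18 ≡ 5 (mod 13).
Step 5: correct position 5: c_5 = r_5 − e = 4 − 5 ≡ 12 (mod 13). Hence c = [3, 2, 6, 0, 12].
  Check: interpolating c through the α_i gives m(x) = 7 + 2·x (degree < 2) with m(α_i) = c_i for every i, so c is indeed a codeword.


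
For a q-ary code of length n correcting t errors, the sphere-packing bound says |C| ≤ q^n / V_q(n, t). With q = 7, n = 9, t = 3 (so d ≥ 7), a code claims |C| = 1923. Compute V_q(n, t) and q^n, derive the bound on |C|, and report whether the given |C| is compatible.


V_q(n, t) = 19495, q^n = 40353607, Hamming bound = 2069, |C| = 1923 ≤ bound (satisfied).

Step 1: Compute V_q(n, t) = Σ_{j=0}^3 C(n, j) (q−1)^j.
  j = 0: C(9,0)·(6)^0 = 1·1 = 1.
  j = 1: C(9,1)·(6)^1 = 9·6 = 54.
  j = 2: C(9,2)·(6)^2 = 36·36 = 1296.
  j = 3: C(9,3)·(6)^3 = 84·216 = 18144.
  V_q(n, t) = 1 + 54 + 1296 + 18144 = 19495.
Step 2: q^n = 7^9 = 40353607.
Step 3: Hamming bound ⌊q^n / V_q(n,t)⌋ = ⌊40353607/19495⌋ = 2069.
Step 4: Compare |C| = 1923 to 2069: satisfied.
The claimed |C| lies below the Hamming bound.


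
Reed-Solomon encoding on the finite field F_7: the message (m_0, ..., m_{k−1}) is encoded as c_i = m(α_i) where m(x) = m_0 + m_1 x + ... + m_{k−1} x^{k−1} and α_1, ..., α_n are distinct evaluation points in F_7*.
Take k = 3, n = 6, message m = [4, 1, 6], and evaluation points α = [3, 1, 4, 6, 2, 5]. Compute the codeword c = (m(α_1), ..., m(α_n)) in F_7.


c = [5, 4, 6, 2, 2, 5]

Message polynomial: m(x) = 4 + 1·x + 6·x^2 (mod 7).
For each evaluation point α_i, compute m(α_i) mod 7:
  α_1 = 3: Horner steps 6 → 5 → 5, so m(3) = 5.
  α_2 = 1: Horner steps 6 → 0 → 4, so m(1) = 4.
  α_3 = 4: Horner steps 6 → 4 → 6, so m(4) = 6.
  α_4 = 6: Horner steps 6 → 2 → 2, so m(6) = 2.
  α_5 = 2: Horner steps 6 → 6 → 2, so m(2) = 2.
  α_6 = 5: Horner steps 6 → 3 → 5, so m(5) = 5.
Codeword c = [5, 4, 6, 2, 2, 5] ∈ F_7^6.


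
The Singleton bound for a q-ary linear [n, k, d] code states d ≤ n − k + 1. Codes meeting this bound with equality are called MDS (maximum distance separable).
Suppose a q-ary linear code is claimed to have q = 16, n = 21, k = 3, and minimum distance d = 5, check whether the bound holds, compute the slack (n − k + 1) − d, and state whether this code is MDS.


Singleton RHS = n − k + 1 = 19, slack = 14, bound satisfied, not MDS.

Singleton bound: d ≤ n − k + 1.
Here n = 21, k = 3, so n − k + 1 = 19.
Given d = 5, check d ≤ 19: YES.
Slack = (n − k + 1) − d = 14.
The code is NOT MDS (slack = 14 > 0).
Description: the claimed parameters are [21, 3, 5]_16; such a code would be non-MDS.


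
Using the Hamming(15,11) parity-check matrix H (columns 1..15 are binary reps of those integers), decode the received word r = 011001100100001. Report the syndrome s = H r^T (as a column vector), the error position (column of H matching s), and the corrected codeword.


s = (0, 1, 0, 1)^T, error position = 5, corrected codeword c = 011011100100001

Compute s = H r^T mod 2 one row at a time:
  s_1 = 0 + 0 + 1 + 0 + 0 + 0 + 0 + 1 = 2 ≡ 0 (mod 2).
  s_2 = 0 + 0 + 1 + 1 + 0 + 0 + 0 + 1 = 3 ≡ 1 (mod 2).
  s_3 = 1 + 1 + 1 + 1 + 1 + 0 + 0 + 1 = 6 ≡ 0 (mod 2).
  s_4 = 0 + 1 + 0 + 1 + 0 + 0 + 0 + 1 = 3 ≡ 1 (mod 2).
s = (0, 1, 0, 1)^T — this equals column 5 of H (binary 0101), so error is at position 5.
Correct: flip bit 5 of r = 011001100100001 to get c = 011011100100001.


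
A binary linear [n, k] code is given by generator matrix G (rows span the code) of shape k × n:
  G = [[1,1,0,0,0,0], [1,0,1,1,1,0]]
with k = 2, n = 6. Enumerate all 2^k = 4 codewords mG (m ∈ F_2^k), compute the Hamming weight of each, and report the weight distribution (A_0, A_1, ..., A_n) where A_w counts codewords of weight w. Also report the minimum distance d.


Weight distribution: A_0 = 1, A_2 = 1, A_4 = 2. Minimum distance d = 2.

Enumerate all 2^2 = 4 messages m ∈ F_2^2.
For each, compute codeword c = mG in F_2^6, then tally its weight.
  m = 00 → c = 000000, weight = 0.
  m = 10 → c = 110000, weight = 2.
  m = 01 → c = 101110, weight = 4.
  m = 11 → c = 011110, weight = 4.
Tally weights:
  weight 0: 1 codewords.
  weight 2: 1 codewords.
  weight 4: 2 codewords.
Minimum distance d = smallest w > 0 with A_w > 0 = 2.
Sanity: Σ A_w = 4 = 2^2 = 4 ✓.


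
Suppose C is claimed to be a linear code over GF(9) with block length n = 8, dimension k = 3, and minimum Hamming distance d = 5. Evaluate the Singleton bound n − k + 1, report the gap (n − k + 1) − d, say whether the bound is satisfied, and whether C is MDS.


Singleton RHS = n − k + 1 = 6, slack = 1, bound satisfied, not MDS.

Singleton bound: d ≤ n − k + 1.
Here n = 8, k = 3, so n − k + 1 = 6.
Given d = 5, check d ≤ 6: YES.
Slack = (n − k + 1) − d = 1.
The code is NOT MDS (slack = 1 > 0).
Description: the claimed parameters are [8, 3, 5]_9; such a code would be non-MDS.


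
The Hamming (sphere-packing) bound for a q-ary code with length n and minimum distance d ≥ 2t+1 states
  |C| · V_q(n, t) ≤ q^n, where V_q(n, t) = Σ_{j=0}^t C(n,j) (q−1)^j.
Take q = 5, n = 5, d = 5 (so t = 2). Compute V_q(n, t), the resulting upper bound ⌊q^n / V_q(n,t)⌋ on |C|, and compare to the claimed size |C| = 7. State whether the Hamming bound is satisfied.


V_q(n, t) = 181, q^n = 3125, Hamming bound = 17, |C| = 7 ≤ bound (satisfied).

Step 1: Compute V_q(n, t) = Σ_{j=0}^2 C(n, j) (q−1)^j.
  j = 0: C(5,0)·(4)^0 = 1·1 = 1.
  j = 1: C(5,1)·(4)^1 = 5·4 = 20.
  j = 2: C(5,2)·(4)^2 = 10·16 = 160.
  V_q(n, t) = 1 + 20 + 160 = 181.
Step 2: q^n = 5^5 = 3125.
Step 3: Hamming bound ⌊q^n / V_q(n,t)⌋ = ⌊3125/181⌋ = 17.
Step 4: Compare |C| = 7 to 17: satisfied.
The claimed |C| lies below the Hamming bound.


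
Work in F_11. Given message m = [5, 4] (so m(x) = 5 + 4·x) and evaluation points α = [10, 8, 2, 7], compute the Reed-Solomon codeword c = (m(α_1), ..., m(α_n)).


c = [1, 4, 2, 0]

Message polynomial: m(x) = 5 + 4·x (mod 11).
For each evaluation point α_i, compute m(α_i) mod 11:
  α_1 = 10: Horner steps 4 → 1, so m(10) = 1.
  α_2 = 8: Horner steps 4 → 4, so m(8) = 4.
  α_3 = 2: Horner steps 4 → 2, so m(2) = 2.
  α_4 = 7: Horner steps 4 → 0, so m(7) = 0.
Codeword c = [1, 4, 2, 0] ∈ F_11^4.


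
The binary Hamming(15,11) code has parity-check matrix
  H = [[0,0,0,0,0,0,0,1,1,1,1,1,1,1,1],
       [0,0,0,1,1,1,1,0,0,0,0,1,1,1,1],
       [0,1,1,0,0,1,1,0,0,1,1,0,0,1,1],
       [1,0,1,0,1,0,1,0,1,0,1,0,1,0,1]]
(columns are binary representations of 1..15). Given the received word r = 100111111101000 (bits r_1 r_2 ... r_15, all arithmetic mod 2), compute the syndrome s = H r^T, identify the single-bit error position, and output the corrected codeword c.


s = (0, 1, 1, 0)^T, error position = 6, corrected codeword c = 100110111101000

Compute s = H r^T mod 2 one row at a time:
  s_1 = 1 + 1 + 1 + 0 + 1 + 0 + 0 + 0 = 4 ≡ 0 (mod 2).
  s_2 = 1 + 1 + 1 + 1 + 1 + 0 + 0 + 0 = 5 ≡ 1 (mod 2).
  s_3 = 0 + 0 + 1 + 1 + 1 + 0 + 0 + 0 = 3 ≡ 1 (mod 2).
  s_4 = 1 + 0 + 1 + 1 + 1 + 0 + 0 + 0 = 4 ≡ 0 (mod 2).
s = (0, 1, 1, 0)^T — this equals column 6 of H (binary 0110), so error is at position 6.
Correct: flip bit 6 of r = 100111111101000 to get c = 100110111101000.


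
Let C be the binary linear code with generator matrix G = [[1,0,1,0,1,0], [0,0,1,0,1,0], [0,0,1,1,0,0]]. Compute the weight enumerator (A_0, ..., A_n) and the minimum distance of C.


Weight distribution: A_0 = 1, A_1 = 1, A_2 = 3, A_3 = 3. Minimum distance d = 1.

Enumerate all 2^3 = 8 messages m ∈ F_2^3.
For each, compute codeword c = mG in F_2^6, then tally its weight.
  m = 000 → c = 000000, weight = 0.
  m = 100 → c = 101010, weight = 3.
  m = 010 → c = 001010, weight = 2.
  m = 110 → c = 100000, weight = 1.
  m = 001 → c = 001100, weight = 2.
  m = 101 → c = 100110, weight = 3.
  m = 011 → c = 000110, weight = 2.
  m = 111 → c = 101100, weight = 3.
Tally weights:
  weight 0: 1 codewords.
  weight 1: 1 codewords.
  weight 2: 3 codewords.
  weight 3: 3 codewords.
Minimum distance d = smallest w > 0 with A_w > 0 = 1.
Sanity: Σ A_w = 8 = 2^3 = 8 ✓.


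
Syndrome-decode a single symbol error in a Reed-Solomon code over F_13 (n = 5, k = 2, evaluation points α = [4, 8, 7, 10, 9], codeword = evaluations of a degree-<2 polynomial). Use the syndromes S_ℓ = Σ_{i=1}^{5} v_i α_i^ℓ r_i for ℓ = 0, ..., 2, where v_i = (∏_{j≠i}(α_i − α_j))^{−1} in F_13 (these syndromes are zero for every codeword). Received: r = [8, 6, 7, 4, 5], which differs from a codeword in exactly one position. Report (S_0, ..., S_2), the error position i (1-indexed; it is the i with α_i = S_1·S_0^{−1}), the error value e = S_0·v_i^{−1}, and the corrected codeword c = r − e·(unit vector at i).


S = (7, 2, 8), error at position 1, error magnitude e = 11, c = [10, 6, 7, 4, 5].

Step 1: column multipliers v_i = (∏_{j≠i}(α_i − α_j))^{−1} mod 13.
  i = 1 (α = 4): (4−8)(4−7)(4−10)(4−9) = (−4)·(−3)·(−6)·(−5) = 360 ≡ 9, so v_1 = 9^{−1} = 3 (mod 13).
  i = 2 (α = 8): (8−4)(8−7)(8−10)(8−9) = 4·1·(−2)·(−1) = 8 ≡ 8, so v_2 = 8^{−1} = 5 (mod 13).
  i = 3 (α = 7): (7−4)(7−8)(7−10)(7−9) = 3·(−1)·(−3)·(−2) = −18 ≡ 8, so v_3 = 8^{−1} = 5 (mod 13).
  i = 4 (α = 10): (10−4)(10−8)(10−7)(10−9) = 6·2·3·1 = 36 ≡ 10, so v_4 = 10^{−1} = 4 (mod 13).
  i = 5 (α = 9): (9−4)(9−8)(9−7)(9−10) = 5·1·2·(−1) = −10 ≡ 3, so v_5 = 3^{−1} = 9 (mod 13).
  v = [3, 5, 5, 4, 9].
Step 2: syndromes of r = [8, 6, 7, 4, 5] (all sums mod 13).
  S_0 = Σ v_i r_i = 3·8 + 5·6 + 5·7 + 4·4 + 9·5 = 150 ≡ 7.
  S_1 = Σ v_i α_i r_i = 3·4·8 + 5·8·6 + 5·7·7 + 4·10·4 + 9·9·5 = 1146 ≡ 2.
  α_i^2 mod 13 = [3, 12, 10, 9, 3].
  S_2 = Σ v_i α_i^2 r_i = 3·3·8 + 5·12·6 + 5·10·7 + 4·9·4 + 9·3·5 = 1061 ≡ 8.
  S = (7, 2, 8) ≠ 0, so r is not a codeword (an error is present).
Step 3: locate the error. For a single error e at position i, S_ℓ = v_i·e·α_i^ℓ, so α_err = S_1/S_0.
  S_0^{−1} = 7^{−1} = 2 (mod 13), so α_err = 2·2 = 4 ≡ 4 = α_1. Error position i = 1.
  Consistency check: S_2/S_1 = 8·7 = 56 ≡ 4 = α_err ✓ (single-error assumption holds).
Step 4: error magnitude e = S_0/v_1 = S_0·∏_{j≠1}(α_1 − α_j) = 7·9 = 63 ≡ 11 (mod 13).
Step 5: correct position 1: c_1 = r_1 − e = 8 − 11 ≡ 10 (mod 13). Hence c = [10, 6, 7, 4, 5].
  Check: interpolating c through the α_i gives m(x) = 1 + 12·x (degree < 2) with m(α_i) = c_i for every i, so c is indeed a codeword.


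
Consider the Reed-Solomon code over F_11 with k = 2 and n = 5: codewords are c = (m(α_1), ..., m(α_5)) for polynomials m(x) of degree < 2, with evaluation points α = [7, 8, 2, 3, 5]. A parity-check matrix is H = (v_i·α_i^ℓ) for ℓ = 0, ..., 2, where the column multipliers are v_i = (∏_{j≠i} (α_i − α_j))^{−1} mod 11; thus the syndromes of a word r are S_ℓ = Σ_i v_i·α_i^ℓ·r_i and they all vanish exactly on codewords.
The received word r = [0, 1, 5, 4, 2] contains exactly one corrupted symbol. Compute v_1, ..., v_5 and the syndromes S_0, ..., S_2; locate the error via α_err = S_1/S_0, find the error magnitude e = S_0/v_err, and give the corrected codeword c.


S = (1, 8, 9), error at position 2, error magnitude e = 2, c = [0, 10, 5, 4, 2].

Step 1: column multipliers v_i = (∏_{j≠i}(α_i − α_j))^{−1} mod 11.
  i = 1 (α = 7): (7−8)(7−2)(7−3)(7−5) = (−1)·5·4·2 = −40 ≡ 4, so v_1 = 4^{−1} = 3 (mod 11).
  i = 2 (α = 8): (8−7)(8−2)(8−3)(8−5) = 1·6·5·3 = 90 ≡ 2, so v_2 = 2^{−1} = 6 (mod 11).
  i = 3 (α = 2): (2−7)(2−8)(2−3)(2−5) = (−5)·(−6)·(−1)·(−3) = 90 ≡ 2, so v_3 = 2^{−1} = 6 (mod 11).
  i = 4 (α = 3): (3−7)(3−8)(3−2)(3−5) = (−4)·(−5)·1·(−2) = −40 ≡ 4, so v_4 = 4^{−1} = 3 (mod 11).
  i = 5 (α = 5): (5−7)(5−8)(5−2)(5−3) = (−2)·(−3)·3·2 = 36 ≡ 3, so v_5 = 3^{−1} = 4 (mod 11).
  v = [3, 6, 6, 3, 4].
Step 2: syndromes of r = [0, 1, 5, 4, 2] (all sums mod 11).
  S_0 = Σ v_i r_i = 3·0 + 6·1 + 6·5 + 3·4 + 4·2 = 56 ≡ 1.
  S_1 = Σ v_i α_i r_i = 3·7·0 + 6·8·1 + 6·2·5 + 3·3·4 + 4·5·2 = 184 ≡ 8.
  α_i^2 mod 11 = [5, 9, 4, 9, 3].
  S_2 = Σ v_i α_i^2 r_i = 3·5·0 + 6·9·1 + 6·4·5 + 3·9·4 + 4·3·2 = 306 ≡ 9.
  S = (1, 8, 9) ≠ 0, so r is not a codeword (an error is present).
Step 3: locate the error. For a single error e at position i, S_ℓ = v_i·e·α_i^ℓ, so α_err = S_1/S_0.
  S_0^{−1} = 1^{−1} = 1 (mod 11), so α_err = 8·1 = 8 ≡ 8 = α_2. Error position i = 2.
  Consistency check: S_2/S_1 = 9·7 = 63 ≡ 8 = α_err ✓ (single-error assumption holds).
Step 4: error magnitude e = S_0/v_2 = S_0·∏_{j≠2}(α_2 − α_j) = 1·2 = 2 ≡ 2 (mod 11).
Step 5: correct position 2: c_2 = r_2 − e = 1 − 2 ≡ 10 (mod 11). Hence c = [0, 10, 5, 4, 2].
  Check: interpolating c through the α_i gives m(x) = 7 + 10·x (degree < 2) with m(α_i) = c_i for every i, so c is indeed a codeword.


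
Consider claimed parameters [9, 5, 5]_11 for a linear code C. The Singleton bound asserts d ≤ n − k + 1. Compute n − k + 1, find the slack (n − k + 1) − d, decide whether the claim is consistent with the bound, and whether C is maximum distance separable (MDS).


Singleton RHS = n − k + 1 = 5, slack = 0, bound satisfied, MDS.

Singleton bound: d ≤ n − k + 1.
Here n = 9, k = 5, so n − k + 1 = 5.
Given d = 5, check d ≤ 5: YES.
Slack = (n − k + 1) − d = 0.
The code is MDS (slack = 0).
Description: the claimed parameters are [9, 5, 5]_11; such a code would be MDS (meets Singleton bound).


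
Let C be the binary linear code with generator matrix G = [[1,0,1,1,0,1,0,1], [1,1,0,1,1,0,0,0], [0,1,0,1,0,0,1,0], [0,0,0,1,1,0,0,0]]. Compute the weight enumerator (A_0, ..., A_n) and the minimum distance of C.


Weight distribution: A_0 = 1, A_2 = 2, A_3 = 4, A_4 = 2, A_5 = 4, A_6 = 2, A_8 = 1. Minimum distance d = 2.

Enumerate all 2^4 = 16 messages m ∈ F_2^4.
For each, compute codeword c = mG in F_2^8, then tally its weight.
  m = 0000 → c = 00000000, weight = 0.
  m = 1000 → c = 10110101, weight = 5.
  m = 0100 → c = 11011000, weight = 4.
  m = 1100 → c = 01101101, weight = 5.
  m = 0010 → c = 01010010, weight = 3.
  m = 1010 → c = 11100111, weight = 6.
  m = 0110 → c = 10001010, weight = 3.
  m = 1110 → c = 00111111, weight = 6.
  m = 0001 → c = 00011000, weight = 2.
  m = 1001 → c = 10101101, weight = 5.
  m = 0101 → c = 11000000, weight = 2.
  m = 1101 → c = 01110101, weight = 5.
  m = 0011 → c = 01001010, weight = 3.
  m = 1011 → c = 11111111, weight = 8.
  m = 0111 → c = 10010010, weight = 3.
  m = 1111 → c = 00100111, weight = 4.
Tally weights:
  weight 0: 1 codewords.
  weight 2: 2 codewords.
  weight 3: 4 codewords.
  weight 4: 2 codewords.
  weight 5: 4 codewords.
  weight 6: 2 codewords.
  weight 8: 1 codewords.
Minimum distance d = smallest w > 0 with A_w > 0 = 2.
Sanity: Σ A_w = 16 = 2^4 = 16 ✓.


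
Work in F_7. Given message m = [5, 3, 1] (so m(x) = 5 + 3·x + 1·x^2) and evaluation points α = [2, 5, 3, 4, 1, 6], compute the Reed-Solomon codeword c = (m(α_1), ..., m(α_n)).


c = [1, 3, 2, 5, 2, 3]

Message polynomial: m(x) = 5 + 3·x + 1·x^2 (mod 7).
For each evaluation point α_i, compute m(α_i) mod 7:
  α_1 = 2: Horner steps 1 → 5 → 1, so m(2) = 1.
  α_2 = 5: Horner steps 1 → 1 → 3, so m(5) = 3.
  α_3 = 3: Horner steps 1 → 6 → 2, so m(3) = 2.
  α_4 = 4: Horner steps 1 → 0 → 5, so m(4) = 5.
  α_5 = 1: Horner steps 1 → 4 → 2, so m(1) = 2.
  α_6 = 6: Horner steps 1 → 2 → 3, so m(6) = 3.
Codeword c = [1, 3, 2, 5, 2, 3] ∈ F_7^6.


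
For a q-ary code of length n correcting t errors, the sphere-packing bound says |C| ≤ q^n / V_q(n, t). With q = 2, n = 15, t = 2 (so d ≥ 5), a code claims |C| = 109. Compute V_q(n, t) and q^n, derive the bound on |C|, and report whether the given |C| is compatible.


V_q(n, t) = 121, q^n = 32768, Hamming bound = 270, |C| = 109 ≤ bound (satisfied).

Step 1: Compute V_q(n, t) = Σ_{j=0}^2 C(n, j) (q−1)^j.
  j = 0: C(15,0)·(1)^0 = 1·1 = 1.
  j = 1: C(15,1)·(1)^1 = 15·1 = 15.
  j = 2: C(15,2)·(1)^2 = 105·1 = 105.
  V_q(n, t) = 1 + 15 + 105 = 121.
Step 2: q^n = 2^15 = 32768.
Step 3: Hamming bound ⌊q^n / V_q(n,t)⌋ = ⌊32768/121⌋ = 270.
Step 4: Compare |C| = 109 to 270: satisfied.
The claimed |C| lies below the Hamming bound.


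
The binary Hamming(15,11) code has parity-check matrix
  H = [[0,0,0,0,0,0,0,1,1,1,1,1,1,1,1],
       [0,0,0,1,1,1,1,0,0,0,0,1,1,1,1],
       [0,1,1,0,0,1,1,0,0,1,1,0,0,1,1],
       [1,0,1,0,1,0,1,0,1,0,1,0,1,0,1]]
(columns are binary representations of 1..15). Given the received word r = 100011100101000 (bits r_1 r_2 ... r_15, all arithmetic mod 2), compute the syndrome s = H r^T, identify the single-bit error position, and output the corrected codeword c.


s = (0, 0, 1, 1)^T, error position = 3, corrected codeword c = 101011100101000

Compute s = H r^T mod 2 one row at a time:
  s_1 = 0 + 0 + 1 + 0 + 1 + 0 + 0 + 0 = 2 ≡ 0 (mod 2).
  s_2 = 0 + 1 + 1 + 1 + 1 + 0 + 0 + 0 = 4 ≡ 0 (mod 2).
  s_3 = 0 + 0 + 1 + 1 + 1 + 0 + 0 + 0 = 3 ≡ 1 (mod 2).
  s_4 = 1 + 0 + 1 + 1 + 0 + 0 + 0 + 0 = 3 ≡ 1 (mod 2).
s = (0, 0, 1, 1)^T — this equals column 3 of H (binary 0011), so error is at position 3.
Correct: flip bit 3 of r = 100011100101000 to get c = 101011100101000.


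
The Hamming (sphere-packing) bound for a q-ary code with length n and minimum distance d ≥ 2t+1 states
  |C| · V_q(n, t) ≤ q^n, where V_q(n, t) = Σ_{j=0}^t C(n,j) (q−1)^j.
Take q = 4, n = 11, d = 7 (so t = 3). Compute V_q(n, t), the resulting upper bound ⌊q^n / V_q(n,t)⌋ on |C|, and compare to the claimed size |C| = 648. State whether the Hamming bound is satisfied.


V_q(n, t) = 4984, q^n = 4194304, Hamming bound = 841, |C| = 648 ≤ bound (satisfied).

Step 1: Compute V_q(n, t) = Σ_{j=0}^3 C(n, j) (q−1)^j.
  j = 0: C(11,0)·(3)^0 = 1·1 = 1.
  j = 1: C(11,1)·(3)^1 = 11·3 = 33.
  j = 2: C(11,2)·(3)^2 = 55·9 = 495.
  j = 3: C(11,3)·(3)^3 = 165·27 = 4455.
  V_q(n, t) = 1 + 33 + 495 + 4455 = 4984.
Step 2: q^n = 4^11 = 4194304.
Step 3: Hamming bound ⌊q^n / V_q(n,t)⌋ = ⌊4194304/4984⌋ = 841.
Step 4: Compare |C| = 648 to 841: satisfied.
The claimed |C| lies below the Hamming bound.


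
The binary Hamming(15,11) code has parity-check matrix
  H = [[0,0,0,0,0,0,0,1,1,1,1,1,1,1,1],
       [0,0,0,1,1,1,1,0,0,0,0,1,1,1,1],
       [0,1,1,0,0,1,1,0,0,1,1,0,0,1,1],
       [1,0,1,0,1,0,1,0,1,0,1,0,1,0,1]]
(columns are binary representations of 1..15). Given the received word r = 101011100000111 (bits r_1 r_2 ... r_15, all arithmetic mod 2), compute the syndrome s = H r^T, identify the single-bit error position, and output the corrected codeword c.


s = (1, 0, 1, 0)^T, error position = 10, corrected codeword c = 101011100100111

Compute s = H r^T mod 2 one row at a time:
  s_1 = 0 + 0 + 0 + 0 + 0 + 1 + 1 + 1 = 3 ≡ 1 (mod 2).
  s_2 = 0 + 1 + 1 + 1 + 0 + 1 + 1 + 1 = 6 ≡ 0 (mod 2).
  s_3 = 0 + 1 + 1 + 1 + 0 + 0 + 1 + 1 = 5 ≡ 1 (mod 2).
  s_4 = 1 + 1 + 1 + 1 + 0 + 0 + 1 + 1 = 6 ≡ 0 (mod 2).
s = (1, 0, 1, 0)^T — this equals column 10 of H (binary 1010), so error is at position 10.
Correct: flip bit 10 of r = 101011100000111 to get c = 101011100100111.
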